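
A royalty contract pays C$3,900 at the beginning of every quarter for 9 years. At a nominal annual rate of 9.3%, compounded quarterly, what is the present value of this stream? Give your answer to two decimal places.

C$96,604.10

Periodic rate i = 0.093/4 = 0.02325; n = 9 × 4 = 36 periods.
Annuity factor a(36|0.02325) × (1+i) = 24.770283; PV = 3900 × 24.770283 = 96,604.1025
Payments are at the start of each period, so multiply by (1+i).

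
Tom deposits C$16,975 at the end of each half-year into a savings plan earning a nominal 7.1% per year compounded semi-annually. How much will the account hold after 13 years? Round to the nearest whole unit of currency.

C$706,192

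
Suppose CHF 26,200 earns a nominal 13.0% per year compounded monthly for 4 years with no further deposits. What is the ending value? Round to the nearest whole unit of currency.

CHF 43,946

Periodic rate i = 0.13/12 = 0.0108333; n = 4 × 12 = 48 periods.
FV = PV·(1+i)^n = 26,200 × 1.677330 = 43,946.0578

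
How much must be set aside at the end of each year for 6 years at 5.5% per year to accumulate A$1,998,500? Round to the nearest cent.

A$290,140.13

PMT = 1.9985e+06 / ( [(1+0.055)^6 − 1] / 0.055 ) = 1.9985e+06 / 6.888051 = 290,140.1268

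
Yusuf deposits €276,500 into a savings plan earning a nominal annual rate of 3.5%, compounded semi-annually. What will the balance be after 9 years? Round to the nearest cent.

Periodic rate i = 0.035/2 = 0.0175; n = 9 × 2 = 18 periods.
276,500 × (1+0.0175)^18 = 276,500 × 1.366531 = 377,845.8510

€377,845.85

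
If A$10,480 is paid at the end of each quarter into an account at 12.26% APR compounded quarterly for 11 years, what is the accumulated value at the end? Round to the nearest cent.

i = 0.1226/4 = 0.03065 per quarter; n = 11·4 = 44.
FV = 10480 × [(1+0.03065)^44 − 1] / 0.03065 = 10480 × 90.531580 = 948,770.9632

A$948,770.96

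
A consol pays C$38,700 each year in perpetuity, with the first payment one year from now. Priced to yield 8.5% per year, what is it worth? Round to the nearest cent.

C$455,294.12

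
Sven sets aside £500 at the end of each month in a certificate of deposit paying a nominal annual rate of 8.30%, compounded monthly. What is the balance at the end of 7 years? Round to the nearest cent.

£56,693.00

Periodic rate i = 0.083/12 = 0.00691667; n = 7 × 12 = 84 periods.
FV = PMT · [(1+i)^n − 1] / i = 500 · 113.385998 = 56,692.9990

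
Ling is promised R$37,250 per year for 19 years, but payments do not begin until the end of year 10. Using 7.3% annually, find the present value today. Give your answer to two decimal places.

R$199,689.08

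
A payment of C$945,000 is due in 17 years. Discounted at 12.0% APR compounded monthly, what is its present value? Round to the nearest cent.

C$124,128.51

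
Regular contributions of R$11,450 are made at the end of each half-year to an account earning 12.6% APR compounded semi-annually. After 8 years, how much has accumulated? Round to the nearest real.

R$301,310

Periodic rate i = 0.126/2 = 0.063; n = 8 × 2 = 16 periods.
Accumulation factor s(16|0.063) = 26.315251; FV = 11450 × 26.315251 = 301,309.6221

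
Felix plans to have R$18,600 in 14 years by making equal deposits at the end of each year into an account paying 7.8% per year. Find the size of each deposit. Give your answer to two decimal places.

FV-annuity factor = 23.871205; PMT = 18600 / 23.871205 = 779.1814

R$779.18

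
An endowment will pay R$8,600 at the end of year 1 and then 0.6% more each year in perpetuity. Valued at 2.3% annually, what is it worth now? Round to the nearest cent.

PV = D₁/(r − g) = 8600/(0.023 − 0.006) = 505,882.3529

R$505,882.35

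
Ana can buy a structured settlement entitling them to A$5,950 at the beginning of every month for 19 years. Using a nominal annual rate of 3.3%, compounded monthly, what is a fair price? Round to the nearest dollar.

A$1,009,613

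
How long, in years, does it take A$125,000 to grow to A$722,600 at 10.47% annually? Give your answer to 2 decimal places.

(1+i)^n = 722600/125000 = 5.78080, so n = ln 5.78080 / ln 1.1047 = 17.6205 years

17.62 years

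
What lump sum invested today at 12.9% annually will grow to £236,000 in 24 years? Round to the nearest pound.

PV = FV·(1+i)^(−n) = 236,000 × 0.054368 = 12,830.9082

£12,831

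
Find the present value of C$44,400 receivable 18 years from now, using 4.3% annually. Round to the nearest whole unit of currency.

C$20,810

Discount factor = (1+0.043)^(−18) = 0.468687; PV = 44,400 × 0.468687 = 20,809.6808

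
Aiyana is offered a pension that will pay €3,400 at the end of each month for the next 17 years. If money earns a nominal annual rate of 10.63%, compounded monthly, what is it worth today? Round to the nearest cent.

€320,320.07

Periodic rate i = 0.1063/12 = 0.00885833; n = 17 × 12 = 204 periods.
PV = 3400 × [1 − (1+0.00885833)^(−204)] / 0.00885833 = 3400 × 94.211785 = 320,320.0674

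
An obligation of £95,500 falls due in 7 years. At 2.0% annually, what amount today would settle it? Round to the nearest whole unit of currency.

£83,138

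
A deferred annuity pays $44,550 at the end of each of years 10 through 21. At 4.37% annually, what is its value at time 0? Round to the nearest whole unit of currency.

Value one period before first payment (t=9): 44550 × [1 − (1+0.0437)^(−12)] / 0.0437 = 44550 × 9.186771 = 409,270.6587
PV₀ = 409,270.6587 / (1+0.0437)^9 = 409,270.6587 / 1.469539 = 278,502.7317

$278,503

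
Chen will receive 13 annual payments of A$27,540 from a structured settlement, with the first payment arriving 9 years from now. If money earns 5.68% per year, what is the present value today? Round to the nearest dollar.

A$159,681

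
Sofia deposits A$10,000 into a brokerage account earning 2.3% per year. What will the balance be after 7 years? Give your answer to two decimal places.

A$11,725.45

FV = 10,000 × (1 + 0.023)^7 = 11,725.4478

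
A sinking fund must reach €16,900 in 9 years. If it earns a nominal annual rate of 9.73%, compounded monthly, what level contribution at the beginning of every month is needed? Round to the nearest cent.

€97.64

Periodic rate i = 0.0973/12 = 0.00810833; n = 9 × 12 = 108 periods.
FV-annuity factor × (1+i) = 173.078832; PMT = 16900 / 173.078832 = 97.6434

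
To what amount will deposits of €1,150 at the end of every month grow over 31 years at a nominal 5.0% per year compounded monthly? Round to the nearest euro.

€1,020,185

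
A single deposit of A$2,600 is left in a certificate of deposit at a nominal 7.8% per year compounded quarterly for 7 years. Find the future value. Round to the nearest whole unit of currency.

With 4 periods per year: i = 0.0195, n = 28.
2,600 × (1+0.0195)^28 = 2,600 × 1.717285 = 4,464.9417

A$4,465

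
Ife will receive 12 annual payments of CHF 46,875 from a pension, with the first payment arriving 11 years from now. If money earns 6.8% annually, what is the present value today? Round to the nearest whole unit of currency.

CHF 194,912

Value one period before first payment (t=10): 46875 × [1 − (1+0.068)^(−12)] / 0.068 = 46875 × 8.028042 = 376,314.4523
PV₀ = 376,314.4523 / (1+0.068)^10 = 376,314.4523 / 1.930690 = 194,911.9071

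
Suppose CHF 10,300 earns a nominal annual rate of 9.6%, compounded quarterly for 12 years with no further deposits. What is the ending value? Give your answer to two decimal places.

CHF 32,154.01

i = 0.096/4 = 0.024 per quarter; n = 12·4 = 48.
FV = PV·(1+i)^n = 10,300 × 3.121749 = 32,154.0101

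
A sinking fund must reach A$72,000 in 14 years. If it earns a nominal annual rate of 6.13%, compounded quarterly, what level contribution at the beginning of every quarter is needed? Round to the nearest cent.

i = 0.0613/4 = 0.015325 per quarter; n = 14·4 = 56.
FV-annuity factor × (1+i) = 89.017686; PMT = 72000 / 89.017686 = 808.8280

A$808.83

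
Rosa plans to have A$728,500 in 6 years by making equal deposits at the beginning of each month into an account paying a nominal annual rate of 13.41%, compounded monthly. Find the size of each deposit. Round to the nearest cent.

A$6,567.72

With 12 periods per year: i = 0.011175, n = 72.
FV-annuity factor × (1+i) = 110.921327; PMT = 728500 / 110.921327 = 6,567.7180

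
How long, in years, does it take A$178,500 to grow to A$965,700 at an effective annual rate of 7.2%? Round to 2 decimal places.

n = ln(965700/178500) / ln(1+0.072) = ln(5.41008) / 0.069526 = 24.2825 years

24.28 years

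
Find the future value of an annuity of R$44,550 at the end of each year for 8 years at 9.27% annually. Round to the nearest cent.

R$496,149.71

FV = PMT · [(1+i)^n − 1] / i = 44550 · 11.136918 = 496,149.7060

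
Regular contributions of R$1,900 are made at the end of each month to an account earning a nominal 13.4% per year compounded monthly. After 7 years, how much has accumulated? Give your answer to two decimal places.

With 12 periods per year: i = 0.0111667, n = 84.
FV = PMT · [(1+i)^n − 1] / i = 1900 · 138.055482 = 262,305.4166

R$262,305.42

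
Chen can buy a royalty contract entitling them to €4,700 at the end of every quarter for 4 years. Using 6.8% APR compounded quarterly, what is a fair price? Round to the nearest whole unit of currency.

€65,358

i = 0.068/4 = 0.017 per quarter; n = 4·4 = 16.
PV = PMT · [1 − (1+i)^(−n)] / i = 4700 · 13.906003 = 65,358.2141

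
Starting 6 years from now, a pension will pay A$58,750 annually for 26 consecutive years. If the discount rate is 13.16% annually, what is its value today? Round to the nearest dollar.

Value one period before first payment (t=5): 58750 × [1 − (1+0.1316)^(−26)] / 0.1316 = 58750 × 7.293484 = 428,492.1593
PV₀ = 428,492.1593 / (1+0.1316)^5 = 428,492.1593 / 1.855516 = 230,928.8461

A$230,929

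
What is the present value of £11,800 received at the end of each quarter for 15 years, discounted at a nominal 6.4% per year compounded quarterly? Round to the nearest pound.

£452,962

i = 0.064/4 = 0.016 per quarter; n = 15·4 = 60.
PV = 11800 × [1 − (1+0.016)^(−60)] / 0.016 = 11800 × 38.386651 = 452,962.4762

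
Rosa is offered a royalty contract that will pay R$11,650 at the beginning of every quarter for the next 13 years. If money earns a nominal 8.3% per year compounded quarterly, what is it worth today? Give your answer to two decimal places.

With 4 periods per year: i = 0.02075, n = 52.
PV = PMT · [1 − (1+i)^(−n)] / i × (1+i) = 11650 · 32.284738 = 376,117.2015
(annuity-due: payments at period start, so ×(1+i).)

R$376,117.20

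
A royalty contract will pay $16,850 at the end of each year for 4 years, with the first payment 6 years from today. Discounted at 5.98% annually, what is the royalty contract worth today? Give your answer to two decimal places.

PV at t=5 (ordinary 4-year annuity): 16850 × a(4|0.0598) = 16850 × 3.466693 = 58,413.7789
PV₀ = 58,413.7789 / (1+0.0598)^5 = 58,413.7789 / 1.336964 = 43,691.3765

$43,691.38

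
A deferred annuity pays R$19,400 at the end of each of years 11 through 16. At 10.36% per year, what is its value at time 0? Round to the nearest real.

R$31,198

Value one period before first payment (t=10): 19400 × [1 − (1+0.1036)^(−6)] / 0.1036 = 19400 × 4.309695 = 83,608.0865
PV₀ = 83,608.0865 / (1+0.1036)^10 = 83,608.0865 / 2.679890 = 31,198.3313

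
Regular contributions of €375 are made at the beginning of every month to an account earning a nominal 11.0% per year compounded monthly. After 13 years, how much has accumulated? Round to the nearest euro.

€130,110

Periodic rate i = 0.11/12 = 0.00916667; n = 13 × 12 = 156 periods.
FV = 375 × [(1+0.00916667)^156 − 1] / 0.00916667 × (1+i) = 375 × 346.958766 = 130,109.5374
(annuity-due: payments at period start, so ×(1+i).)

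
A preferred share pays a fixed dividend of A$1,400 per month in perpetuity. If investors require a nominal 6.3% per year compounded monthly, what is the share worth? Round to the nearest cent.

Periodic rate i = 0.063/12 = 0.00525.
PV = PMT / i = 1400 / 0.00525 = 266,666.6667

A$266,666.67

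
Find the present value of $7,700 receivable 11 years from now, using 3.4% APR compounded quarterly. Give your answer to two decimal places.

$5,305.80

i = 0.034/4 = 0.0085 per quarter; n = 11·4 = 44.
PV = 7,700 / (1 + 0.0085)^44 = 7,700 / 1.451242 = 5,305.8017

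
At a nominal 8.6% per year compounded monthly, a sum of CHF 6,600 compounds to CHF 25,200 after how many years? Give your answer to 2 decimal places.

15.63 years

Periodic rate i = 0.086/12 = 0.00716667.
(1+i)^n = 25200/6600 = 3.81818, so n = ln 3.81818 / ln 1.00717 = 187.6143 months
= 187.6143/12 years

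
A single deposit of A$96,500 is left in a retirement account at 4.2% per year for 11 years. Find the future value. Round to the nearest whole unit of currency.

FV = 96,500 × (1 + 0.042)^11 = 151,730.2670

A$151,730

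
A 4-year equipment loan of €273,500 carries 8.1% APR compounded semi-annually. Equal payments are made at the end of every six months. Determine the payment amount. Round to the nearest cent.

i = 0.081/2 = 0.0405 per half-year; n = 4·2 = 8.
PMT = 273500 / ( [1 − (1+0.0405)^(−8)] / 0.0405 ) = 273500 / 6.718866 = 40,706.2742

€40,706.27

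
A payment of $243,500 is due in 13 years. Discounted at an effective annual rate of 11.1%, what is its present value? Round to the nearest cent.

$61,974.95

PV = FV·(1+i)^(−n) = 243,500 × 0.254517 = 61,974.9520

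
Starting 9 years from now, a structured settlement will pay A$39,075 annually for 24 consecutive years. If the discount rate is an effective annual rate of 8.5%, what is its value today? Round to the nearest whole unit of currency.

A$205,569

PV at t=8 (ordinary 24-year annuity): 39075 × a(24|0.085) = 39075 × 10.104097 = 394,817.5901
Discount back 8 years: 394,817.5901 × (1+0.085)^(−8) = 394,817.5901 × 0.520669 = 205,569.4566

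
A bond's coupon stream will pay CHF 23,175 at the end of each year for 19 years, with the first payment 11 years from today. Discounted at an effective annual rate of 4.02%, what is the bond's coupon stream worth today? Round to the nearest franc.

CHF 204,884

PV at t=10 (ordinary 19-year annuity): 23175 × a(19|0.0402) = 23175 × 13.111655 = 303,862.5958
Discount back 10 years: 303,862.5958 × (1+0.0402)^(−10) = 303,862.5958 × 0.674266 = 204,884.3325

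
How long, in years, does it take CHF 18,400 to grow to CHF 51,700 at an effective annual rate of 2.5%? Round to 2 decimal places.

41.84 years

n = ln(51700/18400) / ln(1+0.025) = ln(2.80978) / 0.024693 = 41.8387 years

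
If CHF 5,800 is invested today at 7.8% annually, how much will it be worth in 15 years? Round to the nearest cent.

FV = 5,800 × (1 + 0.078)^15 = 17,894.0813

CHF 17,894.08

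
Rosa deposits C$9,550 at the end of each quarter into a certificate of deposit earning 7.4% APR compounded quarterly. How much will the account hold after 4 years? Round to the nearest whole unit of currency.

C$175,946

Periodic rate i = 0.074/4 = 0.0185; n = 4 × 4 = 16 periods.
FV = 9550 × [(1+0.0185)^16 − 1] / 0.0185 = 9550 × 18.423713 = 175,946.4594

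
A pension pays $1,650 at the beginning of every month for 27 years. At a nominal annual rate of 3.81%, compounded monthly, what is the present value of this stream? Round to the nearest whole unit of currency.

$334,669

With 12 periods per year: i = 0.003175, n = 324.
PV = PMT · [1 − (1+i)^(−n)] / i × (1+i) = 1650 · 202.829540 = 334,668.7418
(annuity-due: payments at period start, so ×(1+i).)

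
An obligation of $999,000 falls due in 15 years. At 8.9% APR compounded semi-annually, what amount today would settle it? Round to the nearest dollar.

With 2 periods per year: i = 0.0445, n = 30.
PV = FV·(1+i)^(−n) = 999,000 × 0.270861 = 270,590.2592

$270,590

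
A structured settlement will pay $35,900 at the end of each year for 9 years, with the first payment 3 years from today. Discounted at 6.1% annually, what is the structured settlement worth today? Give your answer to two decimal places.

PV at t=2 (ordinary 9-year annuity): 35900 × a(9|0.061) = 35900 × 6.772188 = 243,121.5479
PV₀ = 243,121.5479 / (1+0.061)^2 = 243,121.5479 / 1.125721 = 215,969.6300

$215,969.63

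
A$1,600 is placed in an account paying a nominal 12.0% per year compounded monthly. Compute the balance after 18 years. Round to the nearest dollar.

A$13,726

i = 0.12/12 = 0.01 per month; n = 18·12 = 216.
FV = PV·(1+i)^n = 1,600 × 8.578606 = 13,725.7701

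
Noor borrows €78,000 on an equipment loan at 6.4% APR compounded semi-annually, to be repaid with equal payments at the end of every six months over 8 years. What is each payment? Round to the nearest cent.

i = 0.064/2 = 0.032 per half-year; n = 8·2 = 16.
Annuity-PV factor = 12.371179; PMT = 78000 / 12.371179 = 6,304.9770

€6,304.98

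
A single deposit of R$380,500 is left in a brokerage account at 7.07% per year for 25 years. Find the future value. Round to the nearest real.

FV = PV·(1+i)^n = 380,500 × 5.516899 = 2,099,180.2321

R$2,099,180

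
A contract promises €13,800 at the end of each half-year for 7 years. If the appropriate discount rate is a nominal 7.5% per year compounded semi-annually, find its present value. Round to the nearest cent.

€148,206.75

Periodic rate i = 0.075/2 = 0.0375; n = 7 × 2 = 14 periods.
PV = 13800 × [1 − (1+0.0375)^(−14)] / 0.0375 = 13800 × 10.739620 = 148,206.7538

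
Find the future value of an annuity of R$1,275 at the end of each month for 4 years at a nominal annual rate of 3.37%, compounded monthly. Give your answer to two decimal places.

R$65,418.50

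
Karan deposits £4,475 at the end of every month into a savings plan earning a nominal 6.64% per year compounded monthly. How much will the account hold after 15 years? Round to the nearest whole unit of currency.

Periodic rate i = 0.0664/12 = 0.00553333; n = 15 × 12 = 180 periods.
Accumulation factor s(180|0.00553333) = 307.230258; FV = 4475 × 307.230258 = 1,374,855.4027

£1,374,855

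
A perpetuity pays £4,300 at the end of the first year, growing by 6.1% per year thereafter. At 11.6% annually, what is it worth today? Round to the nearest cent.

£78,181.82

PV = D₁/(r − g) = 4300/(0.116 − 0.061) = 78,181.8182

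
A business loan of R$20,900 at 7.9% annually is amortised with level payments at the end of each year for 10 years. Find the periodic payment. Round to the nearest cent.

Annuity-PV factor = 6.740453; PMT = 20900 / 6.740453 = 3,100.6820

R$3,100.68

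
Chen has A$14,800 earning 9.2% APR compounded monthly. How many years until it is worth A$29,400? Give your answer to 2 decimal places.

7.49 years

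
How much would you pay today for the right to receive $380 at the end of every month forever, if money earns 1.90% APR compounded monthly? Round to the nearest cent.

$240,000.00

Periodic rate i = 0.019/12 = 0.00158333.
PV = PMT / i = 380 / 0.00158333 = 240,000.0000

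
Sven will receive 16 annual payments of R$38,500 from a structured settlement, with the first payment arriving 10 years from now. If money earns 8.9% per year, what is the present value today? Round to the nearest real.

PV at t=9 (ordinary 16-year annuity): 38500 × a(16|0.089) = 38500 × 8.364091 = 322,017.4935
PV₀ = 322,017.4935 / (1+0.089)^9 = 322,017.4935 / 2.154026 = 149,495.6471

R$149,496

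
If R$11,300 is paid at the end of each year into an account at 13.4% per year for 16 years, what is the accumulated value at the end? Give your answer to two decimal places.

R$546,313.10

Accumulation factor s(16|0.134) = 48.346292; FV = 11300 × 48.346292 = 546,313.1004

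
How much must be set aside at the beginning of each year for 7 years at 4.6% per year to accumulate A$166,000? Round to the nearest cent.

A$19,730.04

FV-annuity factor × (1+i) = 8.413566; PMT = 166000 / 8.413566 = 19,730.0405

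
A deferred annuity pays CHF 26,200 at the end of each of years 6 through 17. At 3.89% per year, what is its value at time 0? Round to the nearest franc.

CHF 204,478

PV at t=5 (ordinary 12-year annuity): 26200 × a(12|0.0389) = 26200 × 9.445260 = 247,465.8028
Discount back 5 years: 247,465.8028 × (1+0.0389)^(−5) = 247,465.8028 × 0.826288 = 204,477.9399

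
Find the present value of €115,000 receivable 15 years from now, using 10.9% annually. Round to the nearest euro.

€24,363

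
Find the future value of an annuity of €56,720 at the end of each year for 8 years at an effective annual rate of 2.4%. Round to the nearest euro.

Accumulation factor s(8|0.024) = 8.705242; FV = 56720 × 8.705242 = 493,761.3537

€493,761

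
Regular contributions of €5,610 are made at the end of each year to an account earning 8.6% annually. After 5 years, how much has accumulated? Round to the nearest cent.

€33,307.66

Accumulation factor s(5|0.086) = 5.937195; FV = 5610 × 5.937195 = 33,307.6638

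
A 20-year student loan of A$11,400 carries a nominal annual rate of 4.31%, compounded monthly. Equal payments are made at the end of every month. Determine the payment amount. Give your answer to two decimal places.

A$70.96

Periodic rate i = 0.0431/12 = 0.00359167; n = 20 × 12 = 240 periods.
Annuity-PV factor = 160.658201; PMT = 11400 / 160.658201 = 70.9581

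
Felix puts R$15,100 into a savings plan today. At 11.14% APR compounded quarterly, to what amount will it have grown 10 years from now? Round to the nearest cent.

i = 0.1114/4 = 0.02785 per quarter; n = 10·4 = 40.
15,100 × (1+0.02785)^40 = 15,100 × 3.000472 = 45,307.1304

R$45,307.13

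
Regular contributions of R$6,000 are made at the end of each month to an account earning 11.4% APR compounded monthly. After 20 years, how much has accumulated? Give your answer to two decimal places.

Periodic rate i = 0.114/12 = 0.0095; n = 20 × 12 = 240 periods.
FV = 6000 × [(1+0.0095)^240 − 1] / 0.0095 = 6000 × 912.845151 = 5,477,070.9066

R$5,477,070.91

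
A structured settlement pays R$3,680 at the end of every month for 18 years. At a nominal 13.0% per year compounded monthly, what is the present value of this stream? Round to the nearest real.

R$306,556

Periodic rate i = 0.13/12 = 0.0108333; n = 18 × 12 = 216 periods.
PV = 3680 × [1 − (1+0.0108333)^(−216)] / 0.0108333 = 3680 × 83.303307 = 306,556.1711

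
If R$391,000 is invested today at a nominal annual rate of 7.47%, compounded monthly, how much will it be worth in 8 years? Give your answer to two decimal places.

R$709,425.31

Periodic rate i = 0.0747/12 = 0.006225; n = 8 × 12 = 96 periods.
FV = PV·(1+i)^n = 391,000 × 1.814387 = 709,425.3054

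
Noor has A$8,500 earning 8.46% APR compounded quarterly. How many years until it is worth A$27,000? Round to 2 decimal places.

13.81 years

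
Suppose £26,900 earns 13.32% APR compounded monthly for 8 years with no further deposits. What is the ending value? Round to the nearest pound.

i = 0.1332/12 = 0.0111 per month; n = 8·12 = 96.
26,900 × (1+0.0111)^96 = 26,900 × 2.885590 = 77,622.3662

£77,622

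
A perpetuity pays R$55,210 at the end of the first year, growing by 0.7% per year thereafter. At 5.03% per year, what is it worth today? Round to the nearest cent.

PV = PMT / (i − g) = 55210 / (0.0503 − 0.007) = 55210 / 0.043300 = 1,275,057.7367

R$1,275,057.74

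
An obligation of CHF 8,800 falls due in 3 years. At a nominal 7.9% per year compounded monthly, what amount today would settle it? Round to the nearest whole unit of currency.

CHF 6,949

i = 0.079/12 = 0.00658333 per month; n = 3·12 = 36.
PV = 8,800 / (1 + 0.00658333)^36 = 8,800 / 1.266457 = 6,948.5183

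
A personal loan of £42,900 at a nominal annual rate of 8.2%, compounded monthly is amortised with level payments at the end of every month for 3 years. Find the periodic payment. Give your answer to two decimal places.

i = 0.082/12 = 0.00683333 per month; n = 3·12 = 36.
Annuity-PV factor = 31.818040; PMT = 42900 / 31.818040 = 1,348.2917

£1,348.29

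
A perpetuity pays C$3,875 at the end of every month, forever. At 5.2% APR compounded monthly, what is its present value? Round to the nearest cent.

Periodic rate i = 0.052/12 = 0.00433333.
PV = PMT / i = 3875 / 0.00433333 = 894,230.7692

C$894,230.77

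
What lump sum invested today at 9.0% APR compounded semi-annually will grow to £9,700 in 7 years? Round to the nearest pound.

With 2 periods per year: i = 0.045, n = 14.
PV = 9,700 / (1 + 0.045)^14 = 9,700 / 1.851945 = 5,237.7368

£5,238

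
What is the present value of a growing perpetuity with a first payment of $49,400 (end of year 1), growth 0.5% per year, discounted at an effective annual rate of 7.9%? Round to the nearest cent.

$667,567.57

PV = PMT / (i − g) = 49400 / (0.079 − 0.005) = 49400 / 0.074000 = 667,567.5676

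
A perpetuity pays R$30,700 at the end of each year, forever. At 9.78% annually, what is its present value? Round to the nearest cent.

PV = PMT / i = 30700 / 0.0978 = 313,905.9305

R$313,905.93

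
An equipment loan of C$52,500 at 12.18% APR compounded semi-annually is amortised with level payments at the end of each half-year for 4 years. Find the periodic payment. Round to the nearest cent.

C$8,484.53

With 2 periods per year: i = 0.0609, n = 8.
Annuity-PV factor = 6.187735; PMT = 52500 / 6.187735 = 8,484.5263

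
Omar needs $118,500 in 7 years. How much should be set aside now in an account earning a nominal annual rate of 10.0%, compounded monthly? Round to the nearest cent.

$59,016.29

i = 0.1/12 = 0.00833333 per month; n = 7·12 = 84.
PV = FV·(1+i)^(−n) = 118,500 × 0.498028 = 59,016.2910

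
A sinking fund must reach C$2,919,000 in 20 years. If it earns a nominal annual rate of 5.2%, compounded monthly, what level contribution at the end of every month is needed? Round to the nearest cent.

C$6,939.07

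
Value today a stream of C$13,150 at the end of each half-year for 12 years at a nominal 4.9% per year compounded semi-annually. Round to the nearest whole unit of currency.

Periodic rate i = 0.049/2 = 0.0245; n = 12 × 2 = 24 periods.
PV = 13150 × [1 − (1+0.0245)^(−24)] / 0.0245 = 13150 × 17.984176 = 236,491.9207

C$236,492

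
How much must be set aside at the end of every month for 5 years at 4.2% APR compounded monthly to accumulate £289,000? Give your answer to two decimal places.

£4,337.00

With 12 periods per year: i = 0.0035, n = 60.
FV-annuity factor = 66.635949; PMT = 289000 / 66.635949 = 4,336.9983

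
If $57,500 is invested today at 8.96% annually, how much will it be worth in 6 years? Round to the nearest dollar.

$96,221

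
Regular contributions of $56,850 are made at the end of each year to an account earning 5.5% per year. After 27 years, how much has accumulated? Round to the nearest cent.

$3,353,530.87

Accumulation factor s(27|0.055) = 58.989109; FV = 56850 × 58.989109 = 3,353,530.8713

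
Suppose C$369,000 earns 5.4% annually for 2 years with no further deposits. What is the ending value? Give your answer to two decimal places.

FV = 369,000 × (1 + 0.054)^2 = 409,928.0040

C$409,928.00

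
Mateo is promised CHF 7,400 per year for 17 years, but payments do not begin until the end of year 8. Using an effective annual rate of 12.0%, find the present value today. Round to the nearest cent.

CHF 23,832.14

PV at t=7 (ordinary 17-year annuity): 7400 × a(17|0.12) = 7400 × 7.119630 = 52,685.2656
PV₀ = 52,685.2656 / (1+0.12)^7 = 52,685.2656 / 2.210681 = 23,832.1386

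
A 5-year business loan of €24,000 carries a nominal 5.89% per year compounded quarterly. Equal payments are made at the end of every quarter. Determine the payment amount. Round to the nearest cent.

With 4 periods per year: i = 0.014725, n = 20.
Annuity-PV factor = 17.215272; PMT = 24000 / 17.215272 = 1,394.1110

€1,394.11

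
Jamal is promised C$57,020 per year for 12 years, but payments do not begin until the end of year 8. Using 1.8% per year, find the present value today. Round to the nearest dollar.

C$538,811

Value one period before first payment (t=7): 57020 × [1 − (1+0.018)^(−12)] / 0.018 = 57020 × 10.706412 = 610,479.5842
Discount back 7 years: 610,479.5842 × (1+0.018)^(−7) = 610,479.5842 × 0.882603 = 538,811.3044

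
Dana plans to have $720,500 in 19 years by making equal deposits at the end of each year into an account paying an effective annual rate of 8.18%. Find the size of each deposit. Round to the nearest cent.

$17,061.23

PMT = 720500 / ( [(1+0.0818)^19 − 1] / 0.0818 ) = 720500 / 42.230249 = 17,061.2302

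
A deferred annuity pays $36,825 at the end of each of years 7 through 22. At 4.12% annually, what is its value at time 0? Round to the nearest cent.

$333,820.51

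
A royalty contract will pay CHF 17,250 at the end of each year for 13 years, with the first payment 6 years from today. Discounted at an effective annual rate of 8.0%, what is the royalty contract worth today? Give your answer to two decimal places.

CHF 92,790.80

PV at t=5 (ordinary 13-year annuity): 17250 × a(13|0.08) = 17250 × 7.903776 = 136,340.1350
Discount back 5 years: 136,340.1350 × (1+0.08)^(−5) = 136,340.1350 × 0.680583 = 92,790.8050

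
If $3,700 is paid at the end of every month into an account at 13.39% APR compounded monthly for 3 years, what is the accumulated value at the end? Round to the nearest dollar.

$162,825

Periodic rate i = 0.1339/12 = 0.0111583; n = 3 × 12 = 36 periods.
FV = 3700 × [(1+0.0111583)^36 − 1] / 0.0111583 = 3700 × 44.006775 = 162,825.0677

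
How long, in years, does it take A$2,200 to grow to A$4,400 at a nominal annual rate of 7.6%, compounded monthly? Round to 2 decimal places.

9.15 years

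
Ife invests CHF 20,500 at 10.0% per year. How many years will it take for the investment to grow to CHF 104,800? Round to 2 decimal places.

17.12 years

(1+i)^n = 104800/20500 = 5.11220, so n = ln 5.11220 / ln 1.1 = 17.1191 years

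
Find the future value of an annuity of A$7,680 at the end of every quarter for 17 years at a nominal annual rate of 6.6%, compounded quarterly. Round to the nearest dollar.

A$950,924

i = 0.066/4 = 0.0165 per quarter; n = 17·4 = 68.
FV = 7680 × [(1+0.0165)^68 − 1] / 0.0165 = 7680 × 123.818220 = 950,923.9295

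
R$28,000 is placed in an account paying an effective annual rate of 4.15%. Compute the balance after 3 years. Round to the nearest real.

FV = PV·(1+i)^n = 28,000 × 1.129738 = 31,632.6703

R$31,633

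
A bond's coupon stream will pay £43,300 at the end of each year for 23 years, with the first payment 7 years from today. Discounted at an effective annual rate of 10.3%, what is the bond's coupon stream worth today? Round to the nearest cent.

Value one period before first payment (t=6): 43300 × [1 − (1+0.103)^(−23)] / 0.103 = 43300 × 8.690320 = 376,290.8580
PV₀ = 376,290.8580 / (1+0.103)^6 = 376,290.8580 / 1.800749 = 208,963.5764

£208,963.58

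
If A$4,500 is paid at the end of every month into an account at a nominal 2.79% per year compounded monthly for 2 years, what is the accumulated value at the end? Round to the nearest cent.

Periodic rate i = 0.0279/12 = 0.002325; n = 2 × 12 = 24 periods.
Accumulation factor s(24|0.002325) = 24.652776; FV = 4500 × 24.652776 = 110,937.4910

A$110,937.49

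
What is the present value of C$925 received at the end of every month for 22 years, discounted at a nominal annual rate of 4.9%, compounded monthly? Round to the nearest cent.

C$149,278.44

With 12 periods per year: i = 0.00408333, n = 264.
PV = 925 × [1 − (1+0.00408333)^(−264)] / 0.00408333 = 925 × 161.382097 = 149,278.4402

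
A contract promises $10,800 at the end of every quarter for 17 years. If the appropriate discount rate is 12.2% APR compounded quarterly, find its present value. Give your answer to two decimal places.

$308,193.34

Periodic rate i = 0.122/4 = 0.0305; n = 17 × 4 = 68 periods.
PV = 10800 × [1 − (1+0.0305)^(−68)] / 0.0305 = 10800 × 28.536420 = 308,193.3407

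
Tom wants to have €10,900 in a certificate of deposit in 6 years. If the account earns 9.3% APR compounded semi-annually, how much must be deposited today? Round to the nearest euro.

€6,318

Periodic rate i = 0.093/2 = 0.0465; n = 6 × 2 = 12 periods.
Discount factor = (1+0.0465)^(−12) = 0.579601; PV = 10,900 × 0.579601 = 6,317.6521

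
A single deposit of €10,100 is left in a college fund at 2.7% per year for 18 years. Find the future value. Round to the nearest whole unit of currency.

FV = 10,100 × (1 + 0.027)^18 = 16,315.0857

€16,315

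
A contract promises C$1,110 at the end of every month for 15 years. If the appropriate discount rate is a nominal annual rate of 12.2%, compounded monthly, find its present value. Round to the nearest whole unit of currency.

With 12 periods per year: i = 0.0101667, n = 180.
Annuity factor a(180|0.0101667) = 82.435805; PV = 1110 × 82.435805 = 91,503.7439

C$91,504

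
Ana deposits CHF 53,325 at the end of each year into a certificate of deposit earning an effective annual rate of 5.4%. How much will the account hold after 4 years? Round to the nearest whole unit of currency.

FV = PMT · [(1+i)^n − 1] / i = 53325 · 4.335821 = 231,207.6796

CHF 231,208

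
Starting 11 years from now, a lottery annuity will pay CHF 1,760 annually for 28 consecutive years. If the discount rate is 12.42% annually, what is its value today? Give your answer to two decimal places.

Value one period before first payment (t=10): 1760 × [1 − (1+0.1242)^(−28)] / 0.1242 = 1760 × 7.747960 = 13,636.4101
PV₀ = 13,636.4101 / (1+0.1242)^10 = 13,636.4101 / 3.224303 = 4,229.2586

CHF 4,229.26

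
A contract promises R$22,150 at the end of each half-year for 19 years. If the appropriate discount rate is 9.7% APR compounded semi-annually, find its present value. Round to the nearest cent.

i = 0.097/2 = 0.0485 per half-year; n = 19·2 = 38.
PV = 22150 × [1 − (1+0.0485)^(−38)] / 0.0485 = 22150 × 17.209315 = 381,186.3365

R$381,186.34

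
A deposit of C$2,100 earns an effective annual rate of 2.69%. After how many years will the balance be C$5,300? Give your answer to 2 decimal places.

34.88 years

(1+i)^n = 5300/2100 = 2.52381, so n = ln 2.52381 / ln 1.0269 = 34.8761 years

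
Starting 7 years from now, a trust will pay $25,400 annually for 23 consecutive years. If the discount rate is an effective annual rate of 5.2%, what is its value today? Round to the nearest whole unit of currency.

PV at t=6 (ordinary 23-year annuity): 25400 × a(23|0.052) = 25400 × 13.237902 = 336,242.7163
PV₀ = 336,242.7163 / (1+0.052)^6 = 336,242.7163 / 1.355484 = 248,060.9751

$248,061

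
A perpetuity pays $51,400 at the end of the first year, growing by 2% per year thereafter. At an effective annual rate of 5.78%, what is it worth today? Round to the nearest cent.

$1,359,788.36

PV = PMT / (i − g) = 51400 / (0.0578 − 0.02) = 51400 / 0.037800 = 1,359,788.3598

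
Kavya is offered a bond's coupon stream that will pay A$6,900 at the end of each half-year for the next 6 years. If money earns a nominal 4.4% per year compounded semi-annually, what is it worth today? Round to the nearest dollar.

A$72,082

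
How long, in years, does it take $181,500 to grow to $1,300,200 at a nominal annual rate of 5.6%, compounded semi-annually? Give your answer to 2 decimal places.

Periodic rate i = 0.056/2 = 0.028.
(1+i)^n = 1.3002e+06/181500 = 7.16364, so n = ln 7.16364 / ln 1.028 = 71.3020 half-years
= 71.3020/2 years

35.65 years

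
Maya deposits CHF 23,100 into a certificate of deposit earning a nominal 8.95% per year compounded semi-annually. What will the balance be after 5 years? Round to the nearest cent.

CHF 35,787.86

i = 0.0895/2 = 0.04475 per half-year; n = 5·2 = 10.
FV = 23,100 × (1 + 0.04475)^10 = 35,787.8640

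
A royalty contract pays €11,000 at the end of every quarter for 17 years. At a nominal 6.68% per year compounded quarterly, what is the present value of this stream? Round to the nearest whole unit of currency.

€445,101

Periodic rate i = 0.0668/4 = 0.0167; n = 17 × 4 = 68 periods.
PV = PMT · [1 − (1+i)^(−n)] / i = 11000 · 40.463714 = 445,100.8496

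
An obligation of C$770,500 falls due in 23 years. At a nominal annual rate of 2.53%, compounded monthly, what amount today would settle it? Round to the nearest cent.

C$430,846.64

Periodic rate i = 0.0253/12 = 0.00210833; n = 23 × 12 = 276 periods.
PV = 770,500 / (1 + 0.00210833)^276 = 770,500 / 1.788339 = 430,846.6445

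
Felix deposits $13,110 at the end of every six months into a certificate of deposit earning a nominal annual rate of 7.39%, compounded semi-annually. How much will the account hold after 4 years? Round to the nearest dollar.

i = 0.0739/2 = 0.03695 per half-year; n = 4·2 = 8.
FV = 13110 × [(1+0.03695)^8 − 1] / 0.03695 = 13110 × 9.114695 = 119,493.6466

$119,494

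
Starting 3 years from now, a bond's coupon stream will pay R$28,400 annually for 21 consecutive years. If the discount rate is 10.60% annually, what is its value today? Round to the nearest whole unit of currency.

Value one period before first payment (t=2): 28400 × [1 − (1+0.106)^(−21)] / 0.106 = 28400 × 8.296763 = 235,628.0768
PV₀ = 235,628.0768 / (1+0.106)^2 = 235,628.0768 / 1.223236 = 192,626.8331

R$192,627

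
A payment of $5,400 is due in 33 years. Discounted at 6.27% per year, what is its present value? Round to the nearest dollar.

PV = 5,400 / (1 + 0.0627)^33 = 5,400 / 7.439649 = 725.8407

$726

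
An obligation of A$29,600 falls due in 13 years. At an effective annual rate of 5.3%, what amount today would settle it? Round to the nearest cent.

A$15,125.96

PV = FV·(1+i)^(−n) = 29,600 × 0.511012 = 15,125.9578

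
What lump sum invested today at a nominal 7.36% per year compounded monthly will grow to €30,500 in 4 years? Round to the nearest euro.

€22,742

i = 0.0736/12 = 0.00613333 per month; n = 4·12 = 48.
Discount factor = (1+0.00613333)^(−48) = 0.745649; PV = 30,500 × 0.745649 = 22,742.2820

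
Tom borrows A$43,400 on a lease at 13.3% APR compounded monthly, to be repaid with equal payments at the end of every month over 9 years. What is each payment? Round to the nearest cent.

A$691.21

i = 0.133/12 = 0.0110833 per month; n = 9·12 = 108.
PMT = 43400 / ( [1 − (1+0.0110833)^(−108)] / 0.0110833 ) = 43400 / 62.788424 = 691.2102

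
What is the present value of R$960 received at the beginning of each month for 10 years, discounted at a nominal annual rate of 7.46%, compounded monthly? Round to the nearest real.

R$81,521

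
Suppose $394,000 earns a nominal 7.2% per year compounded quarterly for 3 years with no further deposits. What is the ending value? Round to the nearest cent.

With 4 periods per year: i = 0.018, n = 12.
FV = PV·(1+i)^n = 394,000 × 1.238721 = 488,055.8894

$488,055.89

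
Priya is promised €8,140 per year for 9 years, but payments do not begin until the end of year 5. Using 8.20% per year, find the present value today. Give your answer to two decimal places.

PV at t=4 (ordinary 9-year annuity): 8140 × a(9|0.082) = 8140 × 6.195266 = 50,429.4678
Discount back 4 years: 50,429.4678 × (1+0.082)^(−4) = 50,429.4678 × 0.729610 = 36,793.8592

€36,793.86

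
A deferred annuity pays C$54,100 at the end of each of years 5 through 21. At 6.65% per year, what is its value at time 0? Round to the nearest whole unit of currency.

Value one period before first payment (t=4): 54100 × [1 − (1+0.0665)^(−17)] / 0.0665 = 54100 × 10.004399 = 541,237.9965
Discount back 4 years: 541,237.9965 × (1+0.0665)^(−4) = 541,237.9965 × 0.772959 = 418,354.8793

C$418,355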